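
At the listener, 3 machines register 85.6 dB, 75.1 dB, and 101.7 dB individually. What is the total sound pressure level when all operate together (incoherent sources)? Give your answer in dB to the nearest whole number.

Incoherent sources combine by intensity addition: L_total = 10·log₁₀(Σ 10^(L_i/10)).
Σ 10^(L/10) = 10^(85.6/10) + 10^(75.1/10) + 10^(101.7/10) = 1.519e+10.
L_total = 10·log₁₀(1.519e+10) = 101.81 dB.

102 dB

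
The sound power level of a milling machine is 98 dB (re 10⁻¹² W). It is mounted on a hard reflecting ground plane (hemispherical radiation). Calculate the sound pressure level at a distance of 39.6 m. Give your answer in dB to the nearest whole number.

Free-field hemispherical radiation: L_p = L_w − 10·log₁₀(2π·r²), r = 39.6 m.
2π·r² = 9853 m², 10·log₁₀ of that is 39.936 dB.
L_p = 98 − 39.936 = 58.06 dB.

58 dB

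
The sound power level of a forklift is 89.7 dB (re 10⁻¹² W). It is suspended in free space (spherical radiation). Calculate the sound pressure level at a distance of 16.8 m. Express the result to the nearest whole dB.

Free-field spherical radiation: L_p = L_w − 10·log₁₀(4π·r²), r = 16.8 m.
4π·r² = 3547 m², 10·log₁₀ of that is 35.498 dB.
L_p = 89.7 − 35.498 = 54.20 dB.

54 dB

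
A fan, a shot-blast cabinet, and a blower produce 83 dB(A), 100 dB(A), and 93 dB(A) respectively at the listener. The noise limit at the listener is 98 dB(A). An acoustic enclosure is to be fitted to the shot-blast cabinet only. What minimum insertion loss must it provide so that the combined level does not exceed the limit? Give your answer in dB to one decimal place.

Everything except the shot-blast cabinet sums to 10^(83/10) + 10^(93/10) = 2.195e+09 in linear terms, 93.41 dB(A).
The limit corresponds to 10^(98/10) = 6.310e+09; subtracting the fixed part leaves 4.115e+09 for the shot-blast cabinet, i.e. 96.14 dB(A).
Required insertion loss = 100 − 96.14 = 3.86 dB.

3.9 dB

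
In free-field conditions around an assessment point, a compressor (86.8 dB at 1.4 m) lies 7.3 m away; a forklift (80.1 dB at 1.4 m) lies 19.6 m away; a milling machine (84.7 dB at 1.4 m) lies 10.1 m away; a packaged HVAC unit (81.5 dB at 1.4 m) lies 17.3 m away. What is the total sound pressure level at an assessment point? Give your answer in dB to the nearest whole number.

Propagate each source to the receiver with L = L_ref − 20·log₁₀(r/r_ref), then add intensities.
compressor: 86.8 − 20·log₁₀(7.3/1.4) = 86.8 − 14.34 = 72.46 dB.
forklift: 80.1 − 20·log₁₀(19.6/1.4) = 80.1 − 22.92 = 57.18 dB.
milling machine: 84.7 − 20·log₁₀(10.1/1.4) = 84.7 − 17.16 = 67.54 dB.
packaged HVAC unit: 81.5 − 20·log₁₀(17.3/1.4) = 81.5 − 21.84 = 59.66 dB.
Σ 10^(L/10) = 2.472e+07 → L_total = 10·log₁₀(2.472e+07) = 73.93 dB.

74 dB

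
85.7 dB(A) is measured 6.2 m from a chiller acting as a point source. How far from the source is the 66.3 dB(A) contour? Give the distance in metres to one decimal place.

For a point source L₁ − L₂ = 20·log₁₀(r₂/r₁), so r₂ = r₁·10^((L₁−L₂)/20).
r₂ = 6.2·10^((85.7−66.3)/20) = 6.2·10^(19.4/20) = 57.86 m.

57.9 m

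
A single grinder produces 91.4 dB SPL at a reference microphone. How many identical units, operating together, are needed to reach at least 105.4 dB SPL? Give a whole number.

Need L₁ + 10·log₁₀ N ≥ 105.4, i.e. log₁₀ N ≥ 1.40.
N ≥ 10^(14.0/10) = 25.119, so N = 26.

26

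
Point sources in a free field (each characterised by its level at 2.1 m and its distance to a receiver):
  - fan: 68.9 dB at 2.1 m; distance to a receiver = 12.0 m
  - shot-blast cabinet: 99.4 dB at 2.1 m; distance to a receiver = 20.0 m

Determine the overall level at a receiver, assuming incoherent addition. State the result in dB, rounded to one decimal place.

79.8 dB

First find each source's level at the receiver (point-source: −20·log₁₀(r/r_ref)), then combine on an intensity basis.
fan: 68.9 − 20·log₁₀(12.0/2.1) = 68.9 − 15.14 = 53.76 dB.
shot-blast cabinet: 99.4 − 20·log₁₀(20.0/2.1) = 99.4 − 19.58 = 79.82 dB.
Σ 10^(L/10) = 9.626e+07 → L_total = 10·log₁₀(9.626e+07) = 79.83 dB.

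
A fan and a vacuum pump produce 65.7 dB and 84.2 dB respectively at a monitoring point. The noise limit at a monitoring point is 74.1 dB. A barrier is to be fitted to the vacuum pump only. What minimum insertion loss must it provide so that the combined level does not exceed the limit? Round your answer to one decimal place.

Everything except the vacuum pump sums to 10^(65.7/10) = 3.715e+06 in linear terms, 65.70 dB.
The limit corresponds to 10^(74.1/10) = 2.570e+07; subtracting the fixed part leaves 2.199e+07 for the vacuum pump, i.e. 73.42 dB.
Required insertion loss = 84.2 − 73.42 = 10.78 dB.

10.8 dB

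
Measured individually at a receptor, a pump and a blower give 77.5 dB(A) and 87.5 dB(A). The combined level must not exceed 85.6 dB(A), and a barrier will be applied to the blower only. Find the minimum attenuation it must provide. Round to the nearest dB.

3 dB

The untreated sources together contribute 10^(77.5/10) = 5.623e+07, i.e. 77.50 dB(A).
To meet 85.6 dB(A) overall, the treated blower may contribute at most 10^(85.6/10) − 5.623e+07 = 3.068e+08, i.e. 84.87 dB(A).
So the blower must be reduced from 87.5 to 84.87 dB(A): IL = 2.63 dB.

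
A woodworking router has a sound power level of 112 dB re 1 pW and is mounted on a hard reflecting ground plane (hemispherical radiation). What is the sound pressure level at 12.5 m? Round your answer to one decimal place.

82.1 dB

L_p = L_w − 10·log₁₀(2π·r²) with r = 12.5 m.
2π·r² = 981.7 m², 10·log₁₀ of that is 29.920 dB.
L_p = 112 − 29.920 = 82.08 dB.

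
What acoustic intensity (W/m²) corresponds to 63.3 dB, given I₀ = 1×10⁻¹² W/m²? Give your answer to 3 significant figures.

I/I₀ = 10^(63.3/10) = 2.138e+06, so I = 2.138e+06 × 10⁻¹² W/m².

2.14e-06 W/m²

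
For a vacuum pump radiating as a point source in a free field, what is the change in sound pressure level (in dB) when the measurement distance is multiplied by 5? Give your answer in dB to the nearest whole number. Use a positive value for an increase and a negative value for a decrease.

-14 dB

A point source loses 6 dB per doubling of distance; generally ΔL = −20·log₁₀(r₂/r₁).
ΔL = −20·log₁₀(5) = -13.98 dB.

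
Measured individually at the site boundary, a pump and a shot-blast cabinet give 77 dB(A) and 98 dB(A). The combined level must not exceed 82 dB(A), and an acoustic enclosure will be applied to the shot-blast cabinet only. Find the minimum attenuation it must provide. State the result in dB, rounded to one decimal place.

The untreated sources together contribute 10^(77/10) = 5.012e+07, i.e. 77.00 dB(A).
To meet 82 dB(A) overall, the treated shot-blast cabinet may contribute at most 10^(82/10) − 5.012e+07 = 1.084e+08, i.e. 80.35 dB(A).
So the shot-blast cabinet must be reduced from 98 to 80.35 dB(A): IL = 17.65 dB.

17.7 dB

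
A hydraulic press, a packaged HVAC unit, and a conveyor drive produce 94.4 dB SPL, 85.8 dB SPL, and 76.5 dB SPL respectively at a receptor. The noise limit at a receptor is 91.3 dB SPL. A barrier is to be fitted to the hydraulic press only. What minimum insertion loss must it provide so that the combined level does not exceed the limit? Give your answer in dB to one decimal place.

4.7 dB

Fixed contribution from the other sources: Σ 10^(L/10) = 10^(85.8/10) + 10^(76.5/10) = 4.249e+08 (86.28 dB SPL).
The limit corresponds to 10^(91.3/10) = 1.349e+09; subtracting the fixed part leaves 9.241e+08 for the hydraulic press, i.e. 89.66 dB SPL.
So the hydraulic press must be reduced from 94.4 to 89.66 dB SPL: IL = 4.74 dB.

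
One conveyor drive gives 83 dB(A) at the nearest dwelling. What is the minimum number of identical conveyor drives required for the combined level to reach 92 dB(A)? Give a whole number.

8

Need L₁ + 10·log₁₀ N ≥ 92, i.e. log₁₀ N ≥ 0.90.
N ≥ 10^(9.0/10) = 7.943, so N = 8.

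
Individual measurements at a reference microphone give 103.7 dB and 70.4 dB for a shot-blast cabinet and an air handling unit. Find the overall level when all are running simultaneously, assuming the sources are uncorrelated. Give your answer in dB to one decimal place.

Incoherent sources combine by intensity addition: L_total = 10·log₁₀(Σ 10^(L_i/10)).
Σ 10^(L/10) = 10^(103.7/10) + 10^(70.4/10) = 2.345e+10.
L_total = 10·log₁₀(2.345e+10) = 103.70 dB.

103.7 dB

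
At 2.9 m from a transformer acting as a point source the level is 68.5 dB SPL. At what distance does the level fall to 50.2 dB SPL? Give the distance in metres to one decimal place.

For a point source L₁ − L₂ = 20·log₁₀(r₂/r₁), so r₂ = r₁·10^((L₁−L₂)/20).
r₂ = 2.9·10^((68.5−50.2)/20) = 2.9·10^(18.3/20) = 23.85 m.

23.8 m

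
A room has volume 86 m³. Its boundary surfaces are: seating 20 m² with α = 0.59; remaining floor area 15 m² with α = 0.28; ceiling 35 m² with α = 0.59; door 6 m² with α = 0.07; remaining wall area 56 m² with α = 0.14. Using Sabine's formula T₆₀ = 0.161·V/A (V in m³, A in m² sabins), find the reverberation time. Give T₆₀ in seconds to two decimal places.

0.31 s

A = Σ Sᵢαᵢ = 20·0.59 + 15·0.28 + 35·0.59 + 6·0.07 + 56·0.14 = 44.91 m².
T₆₀ = 0.161·V/A = 0.161·86/44.91 = 0.308 s.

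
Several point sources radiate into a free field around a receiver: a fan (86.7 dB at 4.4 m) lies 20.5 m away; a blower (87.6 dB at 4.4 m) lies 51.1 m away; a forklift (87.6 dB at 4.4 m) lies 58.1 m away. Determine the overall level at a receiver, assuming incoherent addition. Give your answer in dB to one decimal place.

74.6 dB

Apply inverse-square spreading to bring every level to the receiver, then sum 10^(L/10).
fan: 86.7 − 20·log₁₀(20.5/4.4) = 86.7 − 13.37 = 73.33 dB.
blower: 87.6 − 20·log₁₀(51.1/4.4) = 87.6 − 21.30 = 66.30 dB.
forklift: 87.6 − 20·log₁₀(58.1/4.4) = 87.6 − 22.41 = 65.19 dB.
Σ 10^(L/10) = 2.911e+07 → L_total = 10·log₁₀(2.911e+07) = 74.64 dB.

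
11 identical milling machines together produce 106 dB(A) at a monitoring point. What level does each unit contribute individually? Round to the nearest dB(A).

11 equal contributions raise the level by 10·log₁₀ 11 = 10.414 dB, so each unit alone gives 106 − 10.414.

96 dB(A)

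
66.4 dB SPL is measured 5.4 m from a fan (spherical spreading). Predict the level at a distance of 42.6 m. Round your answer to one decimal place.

48.5 dB SPL

Point-source attenuation: ΔL = 20·log₁₀(r₂/r₁) = 20·log₁₀(42.6/5.4) = 17.940 dB.
L₂ = 66.4 − 20·log₁₀(42.6/5.4) = 66.4 − 17.940 = 48.46 dB SPL.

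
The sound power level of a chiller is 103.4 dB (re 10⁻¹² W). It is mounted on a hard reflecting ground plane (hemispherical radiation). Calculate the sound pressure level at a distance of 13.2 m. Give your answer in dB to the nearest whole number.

73 dB

Free-field hemispherical radiation: L_p = L_w − 10·log₁₀(2π·r²), r = 13.2 m.
2π·r² = 1095 m², 10·log₁₀ of that is 30.393 dB.
L_p = 103.4 − 30.393 = 73.01 dB.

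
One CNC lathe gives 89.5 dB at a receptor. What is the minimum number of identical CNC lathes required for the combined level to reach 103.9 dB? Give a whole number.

N identical sources give L₁ + 10·log₁₀ N, so require 10·log₁₀ N ≥ 103.9 − 89.5 = 14.4 dB.
N ≥ 10^(14.4/10) = 27.542, so N = 28.

28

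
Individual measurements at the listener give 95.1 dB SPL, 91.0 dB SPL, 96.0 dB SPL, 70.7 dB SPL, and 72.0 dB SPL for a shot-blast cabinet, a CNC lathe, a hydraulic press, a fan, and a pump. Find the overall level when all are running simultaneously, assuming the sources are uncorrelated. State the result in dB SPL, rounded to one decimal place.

99.3 dB SPL

For uncorrelated sources the intensities add, so convert each level to linear form, sum, and take 10·log₁₀ of the total.
Σ 10^(L/10) = 10^(95.1/10) + 10^(91.0/10) + 10^(96.0/10) + 10^(70.7/10) + 10^(72.0/10) = 8.504e+09.
L_total = 10·log₁₀(8.504e+09) = 99.30 dB SPL.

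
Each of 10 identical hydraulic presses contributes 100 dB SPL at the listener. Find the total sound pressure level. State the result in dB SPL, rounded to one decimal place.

With 10 equal, uncorrelated contributions the intensity is 10× that of one unit, giving a rise of 10·log₁₀ 10.
L_total = 100 + 10·log₁₀(10) = 100 + 10.000 = 110.00 dB SPL.

110.0 dB SPL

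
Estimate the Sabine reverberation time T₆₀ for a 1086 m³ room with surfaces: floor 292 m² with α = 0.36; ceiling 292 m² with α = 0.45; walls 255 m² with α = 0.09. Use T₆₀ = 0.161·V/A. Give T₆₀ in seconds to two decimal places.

0.67 s

Total absorption A = 292·0.36 + 292·0.45 + 255·0.09 = 259.47 m² sabins.
T₆₀ = 0.161 × 1086 / 259.47 = 0.674 s.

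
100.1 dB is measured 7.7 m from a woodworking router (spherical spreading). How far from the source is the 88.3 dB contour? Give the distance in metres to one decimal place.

For a point source L₁ − L₂ = 20·log₁₀(r₂/r₁), so r₂ = r₁·10^((L₁−L₂)/20).
r₂ = 7.7·10^((100.1−88.3)/20) = 7.7·10^(11.8/20) = 29.96 m.

30.0 m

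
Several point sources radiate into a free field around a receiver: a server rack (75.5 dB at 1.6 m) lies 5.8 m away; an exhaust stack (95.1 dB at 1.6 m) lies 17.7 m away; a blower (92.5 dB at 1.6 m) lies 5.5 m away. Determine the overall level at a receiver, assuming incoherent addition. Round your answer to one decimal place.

Propagate each source to the receiver with L = L_ref − 20·log₁₀(r/r_ref), then add intensities.
server rack: 75.5 − 20·log₁₀(5.8/1.6) = 75.5 − 11.19 = 64.31 dB.
exhaust stack: 95.1 − 20·log₁₀(17.7/1.6) = 95.1 − 20.88 = 74.22 dB.
blower: 92.5 − 20·log₁₀(5.5/1.6) = 92.5 − 10.72 = 81.78 dB.
Σ 10^(L/10) = 1.796e+08 → L_total = 10·log₁₀(1.796e+08) = 82.54 dB.

82.5 dB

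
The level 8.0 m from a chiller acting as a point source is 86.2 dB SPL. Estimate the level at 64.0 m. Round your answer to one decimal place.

Point-source attenuation: ΔL = 20·log₁₀(r₂/r₁) = 20·log₁₀(64.0/8.0) = 18.062 dB.
L₂ = 86.2 − 20·log₁₀(64.0/8.0) = 86.2 − 18.062 = 68.14 dB SPL.

68.1 dB SPL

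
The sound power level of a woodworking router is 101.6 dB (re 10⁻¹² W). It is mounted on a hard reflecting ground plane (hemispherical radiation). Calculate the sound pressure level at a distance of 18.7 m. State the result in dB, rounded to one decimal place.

The power spreads over a hemisphere of area 2π·r², so L_p = L_w − 10·log₁₀(2π·r²).
2π·r² = 2197 m², 10·log₁₀ of that is 33.419 dB.
L_p = 101.6 − 33.419 = 68.18 dB.

68.2 dB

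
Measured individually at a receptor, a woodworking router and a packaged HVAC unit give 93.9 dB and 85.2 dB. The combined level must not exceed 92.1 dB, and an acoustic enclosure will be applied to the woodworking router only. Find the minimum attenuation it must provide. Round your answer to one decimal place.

The untreated sources together contribute 10^(85.2/10) = 3.311e+08, i.e. 85.20 dB.
The limit corresponds to 10^(92.1/10) = 1.622e+09; subtracting the fixed part leaves 1.291e+09 for the woodworking router, i.e. 91.11 dB.
So the woodworking router must be reduced from 93.9 to 91.11 dB: IL = 2.79 dB.

2.8 dB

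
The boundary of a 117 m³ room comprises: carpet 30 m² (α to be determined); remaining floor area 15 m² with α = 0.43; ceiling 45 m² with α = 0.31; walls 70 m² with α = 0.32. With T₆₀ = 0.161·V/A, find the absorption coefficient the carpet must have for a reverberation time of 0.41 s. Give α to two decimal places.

0.10

Required total absorption A = 0.161·117/0.41 = 45.94 m².
Absorption from the other surfaces = 15·0.43 + 45·0.31 + 70·0.32 = 42.80 m², so the carpet must supply 3.14 m² over 30 m².
α = 3.14/30 = 0.105.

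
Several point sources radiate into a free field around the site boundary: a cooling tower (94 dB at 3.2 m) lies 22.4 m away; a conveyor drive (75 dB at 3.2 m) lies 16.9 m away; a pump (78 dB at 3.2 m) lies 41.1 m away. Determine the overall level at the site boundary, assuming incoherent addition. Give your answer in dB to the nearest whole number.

Propagate each source to the receiver with L = L_ref − 20·log₁₀(r/r_ref), then add intensities.
cooling tower: 94 − 20·log₁₀(22.4/3.2) = 94 − 16.90 = 77.10 dB.
conveyor drive: 75 − 20·log₁₀(16.9/3.2) = 75 − 14.45 = 60.55 dB.
pump: 78 − 20·log₁₀(41.1/3.2) = 78 − 22.17 = 55.83 dB.
Σ 10^(L/10) = 5.278e+07 → L_total = 10·log₁₀(5.278e+07) = 77.22 dB.

77 dB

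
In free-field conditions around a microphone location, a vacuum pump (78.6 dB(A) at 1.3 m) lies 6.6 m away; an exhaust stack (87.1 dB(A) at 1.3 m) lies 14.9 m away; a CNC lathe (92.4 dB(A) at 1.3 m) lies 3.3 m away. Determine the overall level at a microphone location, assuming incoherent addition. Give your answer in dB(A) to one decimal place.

84.4 dB(A)

Apply inverse-square spreading to bring every level to the receiver, then sum 10^(L/10).
vacuum pump: 78.6 − 20·log₁₀(6.6/1.3) = 78.6 − 14.11 = 64.49 dB(A).
exhaust stack: 87.1 − 20·log₁₀(14.9/1.3) = 87.1 − 21.18 = 65.92 dB(A).
CNC lathe: 92.4 − 20·log₁₀(3.3/1.3) = 92.4 − 8.09 = 84.31 dB(A).
Σ 10^(L/10) = 2.764e+08 → L_total = 10·log₁₀(2.764e+08) = 84.42 dB(A).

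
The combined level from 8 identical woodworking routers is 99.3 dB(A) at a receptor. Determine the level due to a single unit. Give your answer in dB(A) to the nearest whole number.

Dividing the total intensity by 8 lowers the level by 10·log₁₀ 8 = 9.031 dB: L₁ = 99.3 − 9.031.

90 dB(A)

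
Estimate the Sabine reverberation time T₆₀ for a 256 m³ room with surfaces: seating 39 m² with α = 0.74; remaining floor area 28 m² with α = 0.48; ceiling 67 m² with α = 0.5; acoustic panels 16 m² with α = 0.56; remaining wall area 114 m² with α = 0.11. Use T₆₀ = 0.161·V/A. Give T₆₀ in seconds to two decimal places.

0.42 s

Summing Sᵢαᵢ: 39·0.74 + 28·0.48 + 67·0.5 + 16·0.56 + 114·0.11 = 97.30 m².
T₆₀ = 0.161 × 256 / 97.30 = 0.424 s.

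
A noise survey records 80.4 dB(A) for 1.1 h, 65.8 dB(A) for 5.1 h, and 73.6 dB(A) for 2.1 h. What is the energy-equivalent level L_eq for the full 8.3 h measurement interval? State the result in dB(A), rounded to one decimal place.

73.6 dB(A)

L_eq = 10·log₁₀[(1/T)·Σ tᵢ·10^(Lᵢ/10)] with T = 8.3 h.
Σ tᵢ·10^(Lᵢ/10) = 1.1·10^(80.4/10) + 5.1·10^(65.8/10) + 2.1·10^(73.6/10) = 1.881e+08.
L_eq = 10·log₁₀(1.881e+08/8.3) = 73.55 dB(A).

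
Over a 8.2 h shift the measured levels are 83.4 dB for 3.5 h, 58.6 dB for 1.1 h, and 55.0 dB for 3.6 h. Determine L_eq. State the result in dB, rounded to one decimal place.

79.7 dB

The energy average is taken in the linear domain: L_eq = 10·log₁₀[(Σ tᵢ·10^(Lᵢ/10))/T], T = 8.2 h.
Σ tᵢ·10^(Lᵢ/10) = 3.5·10^(83.4/10) + 1.1·10^(58.6/10) + 3.6·10^(55.0/10) = 7.677e+08.
L_eq = 10·log₁₀(7.677e+08/8.2) = 79.71 dB.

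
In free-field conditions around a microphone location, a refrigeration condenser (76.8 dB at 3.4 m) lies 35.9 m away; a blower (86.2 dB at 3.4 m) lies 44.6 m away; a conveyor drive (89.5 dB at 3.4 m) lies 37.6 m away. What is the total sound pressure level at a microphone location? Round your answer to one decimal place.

Apply inverse-square spreading to bring every level to the receiver, then sum 10^(L/10).
refrigeration condenser: 76.8 − 20·log₁₀(35.9/3.4) = 76.8 − 20.47 = 56.33 dB.
blower: 86.2 − 20·log₁₀(44.6/3.4) = 86.2 − 22.36 = 63.84 dB.
conveyor drive: 89.5 − 20·log₁₀(37.6/3.4) = 89.5 − 20.87 = 68.63 dB.
Σ 10^(L/10) = 1.014e+07 → L_total = 10·log₁₀(1.014e+07) = 70.06 dB.

70.1 dB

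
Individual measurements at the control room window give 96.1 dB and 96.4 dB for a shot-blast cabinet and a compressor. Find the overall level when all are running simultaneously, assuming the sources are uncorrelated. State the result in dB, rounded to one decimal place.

99.3 dB

For uncorrelated sources the intensities add, so convert each level to linear form, sum, and take 10·log₁₀ of the total.
Σ 10^(L/10) = 10^(96.1/10) + 10^(96.4/10) = 8.439e+09.
L_total = 10·log₁₀(8.439e+09) = 99.26 dB.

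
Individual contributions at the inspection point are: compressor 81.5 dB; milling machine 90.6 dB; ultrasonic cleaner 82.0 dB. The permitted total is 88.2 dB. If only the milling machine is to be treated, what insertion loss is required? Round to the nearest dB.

5 dB

Fixed contribution from the other sources: Σ 10^(L/10) = 10^(81.5/10) + 10^(82.0/10) = 2.997e+08 (84.77 dB).
To meet 88.2 dB overall, the treated milling machine may contribute at most 10^(88.2/10) − 2.997e+08 = 3.610e+08, i.e. 85.57 dB.
So the milling machine must be reduced from 90.6 to 85.57 dB: IL = 5.03 dB.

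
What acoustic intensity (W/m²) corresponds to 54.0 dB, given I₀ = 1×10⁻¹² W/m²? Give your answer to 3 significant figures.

L = 10·log₁₀(I/I₀) ⇒ I = I₀·10^(L/10) = 10⁻¹² × 10^5.40.

2.51e-07 W/m²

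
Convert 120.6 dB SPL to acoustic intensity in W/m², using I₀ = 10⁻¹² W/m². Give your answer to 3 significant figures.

I/I₀ = 10^(120.6/10) = 1.148e+12, so I = 1.148e+12 × 10⁻¹² W/m².

1.15 W/m²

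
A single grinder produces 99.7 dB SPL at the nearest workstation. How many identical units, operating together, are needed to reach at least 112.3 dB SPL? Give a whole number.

The shortfall is 112.3 − 99.7 = 12.6 dB, and N units add 10·log₁₀ N, so need 10·log₁₀ N ≥ 12.6.
N ≥ 10^(12.6/10) = 18.197, so N = 19.

19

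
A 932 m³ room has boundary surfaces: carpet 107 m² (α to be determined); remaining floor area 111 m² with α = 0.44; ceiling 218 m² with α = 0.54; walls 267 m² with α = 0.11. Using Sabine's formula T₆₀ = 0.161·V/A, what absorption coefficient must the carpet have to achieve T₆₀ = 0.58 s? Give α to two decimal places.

0.59

Required total absorption A = 0.161·932/0.58 = 258.71 m².
Absorption from the other surfaces = 111·0.44 + 218·0.54 + 267·0.11 = 195.93 m², so the carpet must supply 62.78 m² over 107 m².
α = 62.78/107 = 0.587.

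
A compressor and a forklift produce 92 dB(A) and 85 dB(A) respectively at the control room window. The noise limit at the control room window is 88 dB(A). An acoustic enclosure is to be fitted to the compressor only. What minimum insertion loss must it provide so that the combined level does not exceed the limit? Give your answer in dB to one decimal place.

Fixed contribution from the other source: Σ 10^(L/10) = 10^(85/10) = 3.162e+08 (85.00 dB(A)).
The limit corresponds to 10^(88/10) = 6.310e+08; subtracting the fixed part leaves 3.147e+08 for the compressor, i.e. 84.98 dB(A).
Required insertion loss = 92 − 84.98 = 7.02 dB.

7.0 dB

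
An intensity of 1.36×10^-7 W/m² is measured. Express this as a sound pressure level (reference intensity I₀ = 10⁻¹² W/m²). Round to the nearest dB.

51 dB

L = 10·log₁₀(I/I₀) = 10·log₁₀(1.36×10^-7/10⁻¹²) = 10·log₁₀(1.36×10^5).
L = 10·(0.1335 + 5) = 51.34 dB.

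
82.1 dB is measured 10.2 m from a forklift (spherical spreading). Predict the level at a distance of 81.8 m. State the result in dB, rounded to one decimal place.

64.0 dB

For a point source, L₂ = L₁ − 20·log₁₀(r₂/r₁).
L₂ = 82.1 − 20·log₁₀(81.8/10.2) = 82.1 − 18.083 = 64.02 dB.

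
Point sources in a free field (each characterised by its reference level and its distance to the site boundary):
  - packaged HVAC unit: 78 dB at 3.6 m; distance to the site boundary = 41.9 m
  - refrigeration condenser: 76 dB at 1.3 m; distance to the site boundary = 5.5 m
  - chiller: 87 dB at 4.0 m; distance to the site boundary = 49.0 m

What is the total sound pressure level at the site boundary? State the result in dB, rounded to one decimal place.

67.8 dB

Apply inverse-square spreading to bring every level to the receiver, then sum 10^(L/10).
packaged HVAC unit: 78 − 20·log₁₀(41.9/3.6) = 78 − 21.32 = 56.68 dB.
refrigeration condenser: 76 − 20·log₁₀(5.5/1.3) = 76 − 12.53 = 63.47 dB.
chiller: 87 − 20·log₁₀(49.0/4.0) = 87 − 21.76 = 65.24 dB.
Σ 10^(L/10) = 6.030e+06 → L_total = 10·log₁₀(6.030e+06) = 67.80 dB.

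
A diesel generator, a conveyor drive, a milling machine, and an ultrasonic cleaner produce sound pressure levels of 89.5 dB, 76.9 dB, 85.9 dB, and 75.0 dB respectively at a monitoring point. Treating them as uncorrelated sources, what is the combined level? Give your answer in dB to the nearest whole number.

91 dB

Incoherent sources combine by intensity addition: L_total = 10·log₁₀(Σ 10^(L_i/10)).
Σ 10^(L/10) = 10^(89.5/10) + 10^(76.9/10) + 10^(85.9/10) + 10^(75.0/10) = 1.361e+09.
L_total = 10·log₁₀(1.361e+09) = 91.34 dB.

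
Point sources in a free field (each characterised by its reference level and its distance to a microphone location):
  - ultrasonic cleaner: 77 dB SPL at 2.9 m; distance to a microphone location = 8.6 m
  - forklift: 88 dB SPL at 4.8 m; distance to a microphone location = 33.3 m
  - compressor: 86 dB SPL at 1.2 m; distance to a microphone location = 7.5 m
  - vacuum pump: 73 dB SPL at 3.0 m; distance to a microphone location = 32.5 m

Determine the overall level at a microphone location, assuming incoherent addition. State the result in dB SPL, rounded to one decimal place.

74.6 dB SPL

Apply inverse-square spreading to bring every level to the receiver, then sum 10^(L/10).
ultrasonic cleaner: 77 − 20·log₁₀(8.6/2.9) = 77 − 9.44 = 67.56 dB SPL.
forklift: 88 − 20·log₁₀(33.3/4.8) = 88 − 16.82 = 71.18 dB SPL.
compressor: 86 − 20·log₁₀(7.5/1.2) = 86 − 15.92 = 70.08 dB SPL.
vacuum pump: 73 − 20·log₁₀(32.5/3.0) = 73 − 20.70 = 52.30 dB SPL.
Σ 10^(L/10) = 2.917e+07 → L_total = 10·log₁₀(2.917e+07) = 74.65 dB SPL.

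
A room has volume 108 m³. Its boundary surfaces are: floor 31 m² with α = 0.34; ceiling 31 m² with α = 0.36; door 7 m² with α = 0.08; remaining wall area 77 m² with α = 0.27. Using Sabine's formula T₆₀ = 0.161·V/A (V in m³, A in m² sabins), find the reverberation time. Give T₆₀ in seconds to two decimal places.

0.40 s

Total absorption A = 31·0.34 + 31·0.36 + 7·0.08 + 77·0.27 = 43.05 m² sabins.
T₆₀ = 0.161·V/A = 0.161·108/43.05 = 0.404 s.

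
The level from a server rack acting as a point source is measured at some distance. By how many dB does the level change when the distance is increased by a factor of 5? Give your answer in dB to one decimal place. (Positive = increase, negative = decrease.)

-14.0 dB

With spherical spreading the level changes by −20·log₁₀(r₂/r₁).
ΔL = −20·log₁₀(5) = -13.98 dB.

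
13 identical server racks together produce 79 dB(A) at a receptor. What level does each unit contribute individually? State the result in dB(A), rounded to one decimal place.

67.9 dB(A)

For N identical incoherent sources L_total = L₁ + 10·log₁₀ N, so L₁ = 79 − 10·log₁₀(13) = 79 − 11.139.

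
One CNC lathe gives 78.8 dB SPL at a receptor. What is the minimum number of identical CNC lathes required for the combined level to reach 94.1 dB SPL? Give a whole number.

Need L₁ + 10·log₁₀ N ≥ 94.1, i.e. log₁₀ N ≥ 1.53.
N ≥ 10^(15.3/10) = 33.884, so N = 34.

34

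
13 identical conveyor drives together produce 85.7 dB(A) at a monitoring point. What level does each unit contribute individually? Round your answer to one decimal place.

74.6 dB(A)

13 equal contributions raise the level by 10·log₁₀ 13 = 11.139 dB, so each unit alone gives 85.7 − 11.139.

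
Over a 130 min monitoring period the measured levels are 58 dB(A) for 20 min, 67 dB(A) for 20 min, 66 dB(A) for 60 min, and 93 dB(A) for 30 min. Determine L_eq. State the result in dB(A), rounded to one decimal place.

86.7 dB(A)

L_eq = 10·log₁₀[(1/T)·Σ tᵢ·10^(Lᵢ/10)] with T = 130 min.
Σ tᵢ·10^(Lᵢ/10) = 20·10^(58/10) + 20·10^(67/10) + 60·10^(66/10) + 30·10^(93/10) = 6.021e+10.
L_eq = 10·log₁₀(6.021e+10/130) = 86.66 dB(A).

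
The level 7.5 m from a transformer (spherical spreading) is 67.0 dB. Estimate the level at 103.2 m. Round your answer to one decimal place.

44.2 dB

For a point source, L₂ = L₁ − 20·log₁₀(r₂/r₁).
L₂ = 67.0 − 20·log₁₀(103.2/7.5) = 67.0 − 22.772 = 44.23 dB.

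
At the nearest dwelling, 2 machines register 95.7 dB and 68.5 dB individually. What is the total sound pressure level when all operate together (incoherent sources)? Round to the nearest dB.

96 dB

Incoherent sources combine by intensity addition: L_total = 10·log₁₀(Σ 10^(L_i/10)).
Σ 10^(L/10) = 10^(95.7/10) + 10^(68.5/10) = 3.722e+09.
L_total = 10·log₁₀(3.722e+09) = 95.71 dB.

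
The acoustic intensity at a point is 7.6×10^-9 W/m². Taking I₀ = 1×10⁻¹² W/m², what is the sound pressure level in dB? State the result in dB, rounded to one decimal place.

L = 10·log₁₀(I/I₀) = 10·log₁₀(7.6×10^-9/10⁻¹²) = 10·log₁₀(7.6×10^3).
L = 10·(0.8808 + 3) = 38.81 dB.

38.8 dB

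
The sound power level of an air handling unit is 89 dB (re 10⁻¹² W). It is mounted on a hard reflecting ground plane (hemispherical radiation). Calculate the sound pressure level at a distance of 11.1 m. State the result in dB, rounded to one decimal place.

The power spreads over a hemisphere of area 2π·r², so L_p = L_w − 10·log₁₀(2π·r²).
2π·r² = 774.2 m², 10·log₁₀ of that is 28.888 dB.
L_p = 89 − 28.888 = 60.11 dB.

60.1 dB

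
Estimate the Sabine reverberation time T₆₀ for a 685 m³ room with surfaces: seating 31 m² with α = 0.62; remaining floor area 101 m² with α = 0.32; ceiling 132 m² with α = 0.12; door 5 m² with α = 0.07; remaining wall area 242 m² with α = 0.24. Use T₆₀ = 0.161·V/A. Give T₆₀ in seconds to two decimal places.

0.88 s

Total absorption A = 31·0.62 + 101·0.32 + 132·0.12 + 5·0.07 + 242·0.24 = 125.81 m² sabins.
T₆₀ = 0.161 × 685 / 125.81 = 0.877 s.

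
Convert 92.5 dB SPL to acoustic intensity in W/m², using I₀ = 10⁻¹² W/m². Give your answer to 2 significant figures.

L = 10·log₁₀(I/I₀) ⇒ I = I₀·10^(L/10) = 10⁻¹² × 10^9.25.

0.0018 W/m²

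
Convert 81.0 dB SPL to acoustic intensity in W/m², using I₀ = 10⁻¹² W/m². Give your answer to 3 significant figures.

I/I₀ = 10^(81.0/10) = 1.259e+08, so I = 1.259e+08 × 10⁻¹² W/m².

0.000126 W/m²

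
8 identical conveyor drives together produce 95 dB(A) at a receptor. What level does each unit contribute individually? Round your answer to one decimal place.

86.0 dB(A)

For N identical incoherent sources L_total = L₁ + 10·log₁₀ N, so L₁ = 95 − 10·log₁₀(8) = 95 − 9.031.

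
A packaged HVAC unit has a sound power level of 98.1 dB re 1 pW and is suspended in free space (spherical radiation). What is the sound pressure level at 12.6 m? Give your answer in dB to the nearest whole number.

The power spreads over a sphere of area 4π·r², so L_p = L_w − 10·log₁₀(4π·r²).
4π·r² = 1995 m², 10·log₁₀ of that is 33.000 dB.
L_p = 98.1 − 33.000 = 65.10 dB.

65 dB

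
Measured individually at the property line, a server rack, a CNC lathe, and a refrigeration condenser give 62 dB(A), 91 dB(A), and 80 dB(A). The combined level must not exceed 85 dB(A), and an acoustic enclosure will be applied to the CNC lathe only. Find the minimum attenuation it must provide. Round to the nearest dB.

The untreated sources together contribute 10^(62/10) + 10^(80/10) = 1.016e+08, i.e. 80.07 dB(A).
The limit corresponds to 10^(85/10) = 3.162e+08; subtracting the fixed part leaves 2.146e+08 for the CNC lathe, i.e. 83.32 dB(A).
So the CNC lathe must be reduced from 91 to 83.32 dB(A): IL = 7.68 dB.

8 dB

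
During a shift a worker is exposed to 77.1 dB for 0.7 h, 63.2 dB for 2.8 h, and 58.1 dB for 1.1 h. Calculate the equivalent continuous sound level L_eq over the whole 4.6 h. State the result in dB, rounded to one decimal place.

Weight each interval's intensity by its duration and average over T = 4.6 h:
Σ tᵢ·10^(Lᵢ/10) = 0.7·10^(77.1/10) + 2.8·10^(63.2/10) + 1.1·10^(58.1/10) = 4.246e+07.
L_eq = 10·log₁₀(4.246e+07/4.6) = 69.65 dB.

69.7 dB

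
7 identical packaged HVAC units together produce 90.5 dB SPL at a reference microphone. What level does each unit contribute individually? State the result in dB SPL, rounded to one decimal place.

82.0 dB SPL

Dividing the total intensity by 7 lowers the level by 10·log₁₀ 7 = 8.451 dB: L₁ = 90.5 − 8.451.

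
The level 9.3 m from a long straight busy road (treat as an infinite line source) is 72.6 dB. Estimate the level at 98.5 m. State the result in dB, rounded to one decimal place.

Line-source attenuation: ΔL = 10·log₁₀(r₂/r₁) = 10·log₁₀(98.5/9.3) = 10.250 dB.
L₂ = 72.6 − 10·log₁₀(98.5/9.3) = 72.6 − 10.250 = 62.35 dB.

62.4 dB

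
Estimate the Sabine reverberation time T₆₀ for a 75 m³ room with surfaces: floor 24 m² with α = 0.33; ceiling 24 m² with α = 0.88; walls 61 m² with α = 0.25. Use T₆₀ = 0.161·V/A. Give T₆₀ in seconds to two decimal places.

0.27 s

Total absorption A = 24·0.33 + 24·0.88 + 61·0.25 = 44.29 m² sabins.
T₆₀ = 0.161 × 75 / 44.29 = 0.273 s.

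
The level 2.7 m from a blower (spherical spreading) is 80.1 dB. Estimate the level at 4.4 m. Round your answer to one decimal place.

75.9 dB

For a point source, L₂ = L₁ − 20·log₁₀(r₂/r₁).
L₂ = 80.1 − 20·log₁₀(4.4/2.7) = 80.1 − 4.242 = 75.86 dB.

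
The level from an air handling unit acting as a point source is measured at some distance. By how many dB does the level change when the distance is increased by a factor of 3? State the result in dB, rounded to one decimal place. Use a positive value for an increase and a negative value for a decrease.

-9.5 dB

With spherical spreading the level changes by −20·log₁₀(r₂/r₁).
ΔL = −20·log₁₀(3) = -9.54 dB.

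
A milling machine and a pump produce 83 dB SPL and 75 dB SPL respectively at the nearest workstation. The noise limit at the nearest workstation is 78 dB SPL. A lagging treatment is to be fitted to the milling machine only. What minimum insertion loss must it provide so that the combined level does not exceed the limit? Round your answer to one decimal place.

8.0 dB

Fixed contribution from the other source: Σ 10^(L/10) = 10^(75/10) = 3.162e+07 (75.00 dB SPL).
The limit corresponds to 10^(78/10) = 6.310e+07; subtracting the fixed part leaves 3.147e+07 for the milling machine, i.e. 74.98 dB SPL.
So the milling machine must be reduced from 83 to 74.98 dB SPL: IL = 8.02 dB.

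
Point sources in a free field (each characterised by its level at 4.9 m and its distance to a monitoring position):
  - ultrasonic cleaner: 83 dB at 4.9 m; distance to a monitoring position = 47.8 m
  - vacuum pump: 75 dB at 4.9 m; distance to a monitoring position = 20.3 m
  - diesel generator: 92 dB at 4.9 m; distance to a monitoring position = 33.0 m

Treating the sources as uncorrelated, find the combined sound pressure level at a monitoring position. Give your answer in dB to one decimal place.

75.9 dB

Propagate each source to the receiver with L = L_ref − 20·log₁₀(r/r_ref), then add intensities.
ultrasonic cleaner: 83 − 20·log₁₀(47.8/4.9) = 83 − 19.78 = 63.22 dB.
vacuum pump: 75 − 20·log₁₀(20.3/4.9) = 75 − 12.35 = 62.65 dB.
diesel generator: 92 − 20·log₁₀(33.0/4.9) = 92 − 16.57 = 75.43 dB.
Σ 10^(L/10) = 3.888e+07 → L_total = 10·log₁₀(3.888e+07) = 75.90 dB.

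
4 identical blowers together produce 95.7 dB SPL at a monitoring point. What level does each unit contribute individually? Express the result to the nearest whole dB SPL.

4 equal contributions raise the level by 10·log₁₀ 4 = 6.021 dB, so each unit alone gives 95.7 − 6.021.

90 dB SPL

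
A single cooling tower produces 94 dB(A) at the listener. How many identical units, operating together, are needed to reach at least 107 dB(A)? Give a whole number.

20

Need L₁ + 10·log₁₀ N ≥ 107, i.e. log₁₀ N ≥ 1.30.
N ≥ 10^(13.0/10) = 19.953, so N = 20.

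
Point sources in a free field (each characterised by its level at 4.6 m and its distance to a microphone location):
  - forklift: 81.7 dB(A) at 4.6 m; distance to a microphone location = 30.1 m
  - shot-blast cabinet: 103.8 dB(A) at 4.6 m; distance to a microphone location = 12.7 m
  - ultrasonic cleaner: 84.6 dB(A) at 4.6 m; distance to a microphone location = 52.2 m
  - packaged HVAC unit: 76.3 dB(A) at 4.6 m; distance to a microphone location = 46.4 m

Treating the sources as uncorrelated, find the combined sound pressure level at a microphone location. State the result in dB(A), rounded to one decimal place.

Propagate each source to the receiver with L = L_ref − 20·log₁₀(r/r_ref), then add intensities.
forklift: 81.7 − 20·log₁₀(30.1/4.6) = 81.7 − 16.32 = 65.38 dB(A).
shot-blast cabinet: 103.8 − 20·log₁₀(12.7/4.6) = 103.8 − 8.82 = 94.98 dB(A).
ultrasonic cleaner: 84.6 − 20·log₁₀(52.2/4.6) = 84.6 − 21.10 = 63.50 dB(A).
packaged HVAC unit: 76.3 − 20·log₁₀(46.4/4.6) = 76.3 − 20.08 = 56.22 dB(A).
Σ 10^(L/10) = 3.153e+09 → L_total = 10·log₁₀(3.153e+09) = 94.99 dB(A).

95.0 dB(A)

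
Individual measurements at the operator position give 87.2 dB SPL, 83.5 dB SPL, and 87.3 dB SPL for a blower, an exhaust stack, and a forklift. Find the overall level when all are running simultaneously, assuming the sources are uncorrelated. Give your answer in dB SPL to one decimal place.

Incoherent sources combine by intensity addition: L_total = 10·log₁₀(Σ 10^(L_i/10)).
Σ 10^(L/10) = 10^(87.2/10) + 10^(83.5/10) + 10^(87.3/10) = 1.286e+09.
L_total = 10·log₁₀(1.286e+09) = 91.09 dB SPL.

91.1 dB SPL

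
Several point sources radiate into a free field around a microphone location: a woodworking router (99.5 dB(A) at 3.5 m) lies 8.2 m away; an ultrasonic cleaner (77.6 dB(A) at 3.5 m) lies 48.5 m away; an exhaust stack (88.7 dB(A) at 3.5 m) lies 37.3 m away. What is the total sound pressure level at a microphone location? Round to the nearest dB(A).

92 dB(A)

Propagate each source to the receiver with L = L_ref − 20·log₁₀(r/r_ref), then add intensities.
woodworking router: 99.5 − 20·log₁₀(8.2/3.5) = 99.5 − 7.39 = 92.11 dB(A).
ultrasonic cleaner: 77.6 − 20·log₁₀(48.5/3.5) = 77.6 − 22.83 = 54.77 dB(A).
exhaust stack: 88.7 − 20·log₁₀(37.3/3.5) = 88.7 − 20.55 = 68.15 dB(A).
Σ 10^(L/10) = 1.631e+09 → L_total = 10·log₁₀(1.631e+09) = 92.12 dB(A).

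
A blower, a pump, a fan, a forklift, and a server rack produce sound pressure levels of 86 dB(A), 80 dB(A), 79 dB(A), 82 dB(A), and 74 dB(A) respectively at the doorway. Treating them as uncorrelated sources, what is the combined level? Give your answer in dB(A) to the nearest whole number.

Incoherent sources combine by intensity addition: L_total = 10·log₁₀(Σ 10^(L_i/10)).
Σ 10^(L/10) = 10^(86/10) + 10^(80/10) + 10^(79/10) + 10^(82/10) + 10^(74/10) = 7.611e+08.
L_total = 10·log₁₀(7.611e+08) = 88.81 dB(A).

89 dB(A)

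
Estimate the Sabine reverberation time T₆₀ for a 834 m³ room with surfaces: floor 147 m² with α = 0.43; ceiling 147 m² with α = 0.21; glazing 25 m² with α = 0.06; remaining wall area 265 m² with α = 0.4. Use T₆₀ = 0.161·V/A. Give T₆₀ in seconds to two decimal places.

Summing Sᵢαᵢ: 147·0.43 + 147·0.21 + 25·0.06 + 265·0.4 = 201.58 m².
T₆₀ = 0.161 × 834 / 201.58 = 0.666 s.

0.67 s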